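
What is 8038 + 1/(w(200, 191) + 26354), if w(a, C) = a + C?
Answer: 214976311/26745 ≈ 8038.0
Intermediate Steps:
w(a, C) = C + a
8038 + 1/(w(200, 191) + 26354) = 8038 + 1/((191 + 200) + 26354) = 8038 + 1/(391 + 26354) = 8038 + 1/26745 = 214976311/26745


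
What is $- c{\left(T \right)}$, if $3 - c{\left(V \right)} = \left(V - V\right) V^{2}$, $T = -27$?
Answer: $-3$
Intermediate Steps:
$c{\left(V \right)} = 3$ ($c{\left(V \right)} = 3 - \left(V - V\right) V^{2} = 3 - 0 V^{2} = 3 - 0 = 3 + 0 = 3$)
$- c{\left(T \right)} = \left(-1\right) 3 = -3$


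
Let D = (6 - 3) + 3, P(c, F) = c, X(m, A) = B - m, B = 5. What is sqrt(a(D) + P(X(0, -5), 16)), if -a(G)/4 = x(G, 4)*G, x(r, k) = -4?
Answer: sqrt(101) ≈ 10.050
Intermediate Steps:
X(m, A) = 5 - m
D = 6 (D = 3 + 3 = 6)
a(G) = 16*G (a(G) = -(-16)*G = 16*G)
sqrt(a(D) + P(X(0, -5), 16)) = sqrt(16*6 + (5 - 1*0)) = sqrt(96 + (5 + 0)) = sqrt(96 + 5) = sqrt(101)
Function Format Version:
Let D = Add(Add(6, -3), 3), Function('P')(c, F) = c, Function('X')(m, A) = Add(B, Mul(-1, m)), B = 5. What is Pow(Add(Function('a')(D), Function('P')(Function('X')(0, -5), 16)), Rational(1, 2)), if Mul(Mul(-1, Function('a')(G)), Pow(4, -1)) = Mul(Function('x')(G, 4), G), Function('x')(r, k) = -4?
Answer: Pow(101, Rational(1, 2)) ≈ 10.050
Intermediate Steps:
Function('X')(m, A) = Add(5, Mul(-1, m))
D = 6 (D = Add(3, 3) = 6)
Function('a')(G) = Mul(16, G) (Function('a')(G) = Mul(-4, Mul(-4, G)) = Mul(16, G))
Pow(Add(Function('a')(D), Function('P')(Function('X')(0, -5), 16)), Rational(1, 2)) = Pow(Add(Mul(16, 6), Add(5, Mul(-1, 0))), Rational(1, 2)) = Pow(Add(96, Add(5, 0)), Rational(1, 2)) = Pow(Add(96, 5), Rational(1, 2)) = Pow(101, Rational(1, 2))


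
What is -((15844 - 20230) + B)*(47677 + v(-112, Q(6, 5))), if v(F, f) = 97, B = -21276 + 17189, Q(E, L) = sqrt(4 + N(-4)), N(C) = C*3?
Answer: 404789102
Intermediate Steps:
N(C) = 3*C
Q(E, L) = 2*I*sqrt(2) (Q(E, L) = sqrt(4 + 3*(-4)) = sqrt(4 - 12) = sqrt(-8) = 2*I*sqrt(2))
B = -4087
-((15844 - 20230) + B)*(47677 + v(-112, Q(6, 5))) = -((15844 - 20230) - 4087)*(47677 + 97) = -(-4386 - 4087)*47774 = -(-8473)*47774 = -1*(-404789102) = 404789102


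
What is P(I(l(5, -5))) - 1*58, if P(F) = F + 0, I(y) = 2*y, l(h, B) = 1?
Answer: -56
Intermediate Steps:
P(F) = F
P(I(l(5, -5))) - 1*58 = 2*1 - 1*58 = 2 - 58 = -56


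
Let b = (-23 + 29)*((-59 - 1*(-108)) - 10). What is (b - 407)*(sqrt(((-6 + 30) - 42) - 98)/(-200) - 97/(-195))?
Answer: -16781/195 + 173*I*sqrt(29)/100 ≈ -86.056 + 9.3163*I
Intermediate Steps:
b = 234 (b = 6*((-59 + 108) - 10) = 6*(49 - 10) = 6*39 = 234)
(b - 407)*(sqrt(((-6 + 30) - 42) - 98)/(-200) - 97/(-195)) = (234 - 407)*(sqrt(((-6 + 30) - 42) - 98)/(-200) - 97/(-195)) = -173*(sqrt((24 - 42) - 98)*(-1/200) - 97*(-1/195)) = -173*(sqrt(-18 - 98)*(-1/200) + 97/195) = -173*(sqrt(-116)*(-1/200) + 97/195) = -173*((2*I*sqrt(29))*(-1/200) + 97/195) = -173*(-I*sqrt(29)/100 + 97/195) = -173*(97/195 - I*sqrt(29)/100) = -16781/195 + 173*I*sqrt(29)/100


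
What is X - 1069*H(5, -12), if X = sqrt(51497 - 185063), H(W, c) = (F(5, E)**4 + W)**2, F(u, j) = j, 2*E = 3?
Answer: -27709549/256 + I*sqrt(133566) ≈ -1.0824e+5 + 365.47*I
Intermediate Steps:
E = 3/2 (E = (1/2)*3 = 3/2 ≈ 1.5000)
H(W, c) = (81/16 + W)**2 (H(W, c) = ((3/2)**4 + W)**2 = (81/16 + W)**2)
X = I*sqrt(133566) (X = sqrt(-133566) = I*sqrt(133566) ≈ 365.47*I)
X - 1069*H(5, -12) = I*sqrt(133566) - 1069*(81 + 16*5)**2/256 = I*sqrt(133566) - 1069*(81 + 80)**2/256 = I*sqrt(133566) - 1069*161**2/256 = I*sqrt(133566) - 1069*25921/256 = I*sqrt(133566) - 27709549/256 = -27709549/256 + I*sqrt(133566)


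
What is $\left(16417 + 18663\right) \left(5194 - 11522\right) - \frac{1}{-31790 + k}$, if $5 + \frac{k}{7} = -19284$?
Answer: $- \frac{37030190653119}{166813} \approx -2.2199 \cdot 10^{8}$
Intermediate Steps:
$k = -135023$ ($k = -35 + 7 \left(-19284\right) = -35 - 134988 = -135023$)
$\left(16417 + 18663\right) \left(5194 - 11522\right) - \frac{1}{-31790 + k} = \left(16417 + 18663\right) \left(5194 - 11522\right) - \frac{1}{-31790 - 135023} = 35080 \left(-6328\right) - \frac{1}{-166813} = -221986240 - - \frac{1}{166813} = -221986240 + \frac{1}{166813} = - \frac{37030190653119}{166813}$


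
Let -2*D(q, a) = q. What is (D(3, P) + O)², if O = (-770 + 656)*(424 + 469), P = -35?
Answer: 41455810449/4 ≈ 1.0364e+10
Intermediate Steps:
D(q, a) = -q/2
O = -101802 (O = -114*893 = -101802)
(D(3, P) + O)² = (-½*3 - 101802)² = (-3/2 - 101802)² = (-203607/2)² = 41455810449/4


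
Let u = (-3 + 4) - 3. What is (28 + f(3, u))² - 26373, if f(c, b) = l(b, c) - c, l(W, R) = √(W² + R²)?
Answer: -25735 + 50*√13 ≈ -25555.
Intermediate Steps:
u = -2 (u = 1 - 3 = -2)
l(W, R) = √(R² + W²)
f(c, b) = √(b² + c²) - c (f(c, b) = √(c² + b²) - c = √(b² + c²) - c)
(28 + f(3, u))² - 26373 = (28 + (√((-2)² + 3²) - 1*3))² - 26373 = (28 + (√(4 + 9) - 3))² - 26373 = (28 + (√13 - 3))² - 26373 = (28 + (-3 + √13))² - 26373 = (25 + √13)² - 26373 = -26373 + (25 + √13)²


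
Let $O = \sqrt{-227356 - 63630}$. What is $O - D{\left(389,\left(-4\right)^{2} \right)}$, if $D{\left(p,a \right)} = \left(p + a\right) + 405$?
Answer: $-810 + 29 i \sqrt{346} \approx -810.0 + 539.43 i$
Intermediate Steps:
$O = 29 i \sqrt{346}$ ($O = \sqrt{-290986} = 29 i \sqrt{346} \approx 539.43 i$)
$D{\left(p,a \right)} = 405 + a + p$ ($D{\left(p,a \right)} = \left(a + p\right) + 405 = 405 + a + p$)
$O - D{\left(389,\left(-4\right)^{2} \right)} = 29 i \sqrt{346} - \left(405 + \left(-4\right)^{2} + 389\right) = 29 i \sqrt{346} - \left(405 + 16 + 389\right) = 29 i \sqrt{346} - 810 = -810 + 29 i \sqrt{346}$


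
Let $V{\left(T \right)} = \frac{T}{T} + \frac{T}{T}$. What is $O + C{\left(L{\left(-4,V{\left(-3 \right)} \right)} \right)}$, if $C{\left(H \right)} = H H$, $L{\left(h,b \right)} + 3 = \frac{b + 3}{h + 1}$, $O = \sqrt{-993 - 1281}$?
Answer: $\frac{196}{9} + i \sqrt{2274} \approx 21.778 + 47.686 i$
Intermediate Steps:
$V{\left(T \right)} = 2$ ($V{\left(T \right)} = 1 + 1 = 2$)
$O = i \sqrt{2274}$ ($O = \sqrt{-2274} = i \sqrt{2274} \approx 47.686 i$)
$L{\left(h,b \right)} = -3 + \frac{3 + b}{1 + h}$ ($L{\left(h,b \right)} = -3 + \frac{b + 3}{h + 1} = -3 + \frac{3 + b}{1 + h}$)
$C{\left(H \right)} = H^{2}$
$O + C{\left(L{\left(-4,V{\left(-3 \right)} \right)} \right)} = i \sqrt{2274} + \left(\frac{2 - -12}{1 - 4}\right)^{2} = i \sqrt{2274} + \left(\frac{2 + 12}{-3}\right)^{2} = i \sqrt{2274} + \left(\left(- \frac{1}{3}\right) 14\right)^{2} = i \sqrt{2274} + \left(- \frac{14}{3}\right)^{2} = i \sqrt{2274} + \frac{196}{9} = \frac{196}{9} + i \sqrt{2274}$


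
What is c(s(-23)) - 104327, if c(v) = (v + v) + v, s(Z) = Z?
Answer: -104396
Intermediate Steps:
c(v) = 3*v (c(v) = 2*v + v = 3*v)
c(s(-23)) - 104327 = 3*(-23) - 104327 = -69 - 104327 = -104396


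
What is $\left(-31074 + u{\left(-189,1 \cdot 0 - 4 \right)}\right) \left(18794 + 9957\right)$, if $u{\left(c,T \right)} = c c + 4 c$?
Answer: $111870141$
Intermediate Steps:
$u{\left(c,T \right)} = c^{2} + 4 c$
$\left(-31074 + u{\left(-189,1 \cdot 0 - 4 \right)}\right) \left(18794 + 9957\right) = \left(-31074 - 189 \left(4 - 189\right)\right) \left(18794 + 9957\right) = \left(-31074 - -34965\right) 28751 = \left(-31074 + 34965\right) 28751 = 3891 \cdot 28751 = 111870141$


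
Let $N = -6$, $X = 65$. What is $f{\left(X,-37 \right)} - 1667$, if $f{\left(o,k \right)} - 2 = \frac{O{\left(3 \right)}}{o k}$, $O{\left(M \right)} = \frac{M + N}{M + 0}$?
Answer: $- \frac{4004324}{2405} \approx -1665.0$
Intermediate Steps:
$O{\left(M \right)} = \frac{-6 + M}{M}$ ($O{\left(M \right)} = \frac{M - 6}{M + 0} = \frac{-6 + M}{M}$)
$f{\left(o,k \right)} = 2 - \frac{1}{k o}$ ($f{\left(o,k \right)} = 2 + \frac{\frac{1}{3} \left(-6 + 3\right)}{o k} = 2 + \frac{\frac{1}{3} \left(-3\right)}{k o} = 2 - \frac{1}{k o}$)
$f{\left(X,-37 \right)} - 1667 = \left(2 - \frac{1}{\left(-37\right) 65}\right) - 1667 = \left(2 - \left(- \frac{1}{37}\right) \frac{1}{65}\right) - 1667 = \left(2 + \frac{1}{2405}\right) - 1667 = \frac{4811}{2405} - 1667 = - \frac{4004324}{2405}$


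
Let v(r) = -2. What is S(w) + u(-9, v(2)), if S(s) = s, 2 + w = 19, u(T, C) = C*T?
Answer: 35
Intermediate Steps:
w = 17 (w = -2 + 19 = 17)
S(w) + u(-9, v(2)) = 17 - 2*(-9) = 17 + 18 = 35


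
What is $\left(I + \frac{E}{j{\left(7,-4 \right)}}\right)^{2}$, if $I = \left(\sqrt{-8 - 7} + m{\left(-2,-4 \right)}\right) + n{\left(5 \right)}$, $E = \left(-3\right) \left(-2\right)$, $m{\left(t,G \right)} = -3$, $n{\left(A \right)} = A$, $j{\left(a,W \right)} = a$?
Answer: $- \frac{335}{49} + \frac{40 i \sqrt{15}}{7} \approx -6.8367 + 22.131 i$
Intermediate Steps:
$E = 6$
$I = 2 + i \sqrt{15}$ ($I = \left(\sqrt{-8 - 7} - 3\right) + 5 = \left(\sqrt{-15} - 3\right) + 5 = \left(i \sqrt{15} - 3\right) + 5 = \left(-3 + i \sqrt{15}\right) + 5 = 2 + i \sqrt{15} \approx 2.0 + 3.873 i$)
$\left(I + \frac{E}{j{\left(7,-4 \right)}}\right)^{2} = \left(\left(2 + i \sqrt{15}\right) + \frac{6}{7}\right)^{2} = \left(\frac{20}{7} + i \sqrt{15}\right)^{2}$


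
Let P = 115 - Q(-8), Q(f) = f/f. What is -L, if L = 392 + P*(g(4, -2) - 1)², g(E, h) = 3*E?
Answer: -14186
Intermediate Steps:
Q(f) = 1
P = 114 (P = 115 - 1*1 = 115 - 1 = 114)
L = 14186 (L = 392 + 114*(3*4 - 1)² = 392 + 114*(12 - 1)² = 392 + 114*11² = 392 + 114*121 = 392 + 13794 = 14186)
-L = -1*14186 = -14186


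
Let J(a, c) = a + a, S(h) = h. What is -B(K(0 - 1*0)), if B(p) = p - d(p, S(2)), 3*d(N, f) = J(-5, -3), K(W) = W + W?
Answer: -10/3 ≈ -3.3333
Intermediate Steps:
K(W) = 2*W
J(a, c) = 2*a
d(N, f) = -10/3 (d(N, f) = (2*(-5))/3 = (⅓)*(-10) = -10/3)
B(p) = 10/3 + p (B(p) = p - 1*(-10/3) = p + 10/3 = 10/3 + p)
-B(K(0 - 1*0)) = -(10/3 + 2*(0 - 1*0)) = -(10/3 + 2*(0 + 0)) = -(10/3 + 2*0) = -(10/3 + 0) = -1*10/3 = -10/3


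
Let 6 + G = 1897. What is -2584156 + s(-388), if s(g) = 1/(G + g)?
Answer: -3883986467/1503 ≈ -2.5842e+6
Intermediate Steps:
G = 1891 (G = -6 + 1897 = 1891)
s(g) = 1/(1891 + g)
-2584156 + s(-388) = -2584156 + 1/(1891 - 388) = -2584156 + 1/1503 = -3883986467/1503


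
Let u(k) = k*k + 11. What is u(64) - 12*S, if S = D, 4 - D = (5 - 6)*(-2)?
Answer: 4083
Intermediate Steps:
D = 2 (D = 4 - (5 - 6)*(-2) = 4 - (-1)*(-2) = 4 - 1*2 = 4 - 2 = 2)
S = 2
u(k) = 11 + k² (u(k) = k² + 11 = 11 + k²)
u(64) - 12*S = (11 + 64²) - 12*2 = (11 + 4096) - 1*24 = 4107 - 24 = 4083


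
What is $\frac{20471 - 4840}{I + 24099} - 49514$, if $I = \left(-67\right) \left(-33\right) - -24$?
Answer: $- \frac{16933585}{342} \approx -49513.0$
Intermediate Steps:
$I = 2235$ ($I = 2211 + 24 = 2235$)
$\frac{20471 - 4840}{I + 24099} - 49514 = \frac{20471 - 4840}{2235 + 24099} - 49514 = \frac{15631}{26334} - 49514 = 15631 \cdot \frac{1}{26334} - 49514 = \frac{203}{342} - 49514 = - \frac{16933585}{342}$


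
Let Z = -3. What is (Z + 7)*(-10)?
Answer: -40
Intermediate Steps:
(Z + 7)*(-10) = (-3 + 7)*(-10) = 4*(-10) = -40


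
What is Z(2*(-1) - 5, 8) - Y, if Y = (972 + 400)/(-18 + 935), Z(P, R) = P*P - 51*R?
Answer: -47225/131 ≈ -360.50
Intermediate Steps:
Z(P, R) = P² - 51*R
Y = 196/131 (Y = 1372/917 = 1372*(1/917) = 196/131 ≈ 1.4962)
Z(2*(-1) - 5, 8) - Y = ((2*(-1) - 5)² - 51*8) - 1*196/131 = ((-2 - 5)² - 408) - 196/131 = ((-7)² - 408) - 196/131 = (49 - 408) - 196/131 = -359 - 196/131 = -47225/131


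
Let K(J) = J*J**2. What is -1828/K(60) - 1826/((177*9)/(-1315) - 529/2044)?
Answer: 265031941500761/213393258000 ≈ 1242.0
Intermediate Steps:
K(J) = J**3
-1828/K(60) - 1826/((177*9)/(-1315) - 529/2044) = -1828/(60**3) - 1826/((177*9)/(-1315) - 529/2044) = -1828/216000 - 1826/(1593*(-1/1315) - 529*1/2044) = -1828*1/216000 - 1826/(-1593/1315 - 529/2044) = -457/54000 - 1826/(-3951727/2687860) = -457/54000 - 1826*(-2687860/3951727) = -457/54000 + 4908032360/3951727 = 265031941500761/213393258000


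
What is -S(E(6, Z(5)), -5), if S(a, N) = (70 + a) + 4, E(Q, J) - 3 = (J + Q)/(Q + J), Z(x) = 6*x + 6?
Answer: -78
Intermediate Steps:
Z(x) = 6 + 6*x
E(Q, J) = 4 (E(Q, J) = 3 + (J + Q)/(Q + J) = 3 + (J + Q)/(J + Q) = 3 + 1 = 4)
S(a, N) = 74 + a
-S(E(6, Z(5)), -5) = -(74 + 4) = -1*78 = -78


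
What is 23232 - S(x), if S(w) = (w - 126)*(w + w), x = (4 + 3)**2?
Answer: 30778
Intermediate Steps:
x = 49 (x = 7**2 = 49)
S(w) = 2*w*(-126 + w) (S(w) = (-126 + w)*(2*w) = 2*w*(-126 + w))
23232 - S(x) = 23232 - 2*49*(-126 + 49) = 23232 - 2*49*(-77) = 23232 - 1*(-7546) = 23232 + 7546 = 30778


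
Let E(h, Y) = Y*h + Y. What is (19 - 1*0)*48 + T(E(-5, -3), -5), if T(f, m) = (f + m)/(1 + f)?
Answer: 11863/13 ≈ 912.54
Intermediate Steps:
E(h, Y) = Y + Y*h
T(f, m) = (f + m)/(1 + f)
(19 - 1*0)*48 + T(E(-5, -3), -5) = (19 - 1*0)*48 + (-3*(1 - 5) - 5)/(1 - 3*(1 - 5)) = (19 + 0)*48 + (-3*(-4) - 5)/(1 - 3*(-4)) = 19*48 + (12 - 5)/(1 + 12) = 912 + 7/13 = 11863/13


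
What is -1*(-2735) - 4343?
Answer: -1608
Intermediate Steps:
-1*(-2735) - 4343 = 2735 - 4343 = -1608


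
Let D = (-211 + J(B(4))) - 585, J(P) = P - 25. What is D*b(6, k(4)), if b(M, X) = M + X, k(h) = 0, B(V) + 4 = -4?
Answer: -4974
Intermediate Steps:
B(V) = -8 (B(V) = -4 - 4 = -8)
J(P) = -25 + P
D = -829 (D = (-211 + (-25 - 8)) - 585 = (-211 - 33) - 585 = -244 - 585 = -829)
D*b(6, k(4)) = -829*(6 + 0) = -829*6 = -4974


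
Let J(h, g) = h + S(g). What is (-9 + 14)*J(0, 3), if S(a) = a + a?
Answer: 30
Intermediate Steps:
S(a) = 2*a
J(h, g) = h + 2*g
(-9 + 14)*J(0, 3) = (-9 + 14)*(0 + 2*3) = 5*(0 + 6) = 5*6 = 30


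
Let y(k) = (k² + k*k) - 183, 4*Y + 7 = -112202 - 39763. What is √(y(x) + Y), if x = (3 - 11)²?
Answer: 4*I*√1874 ≈ 173.16*I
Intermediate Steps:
Y = -37993 (Y = -7/4 + (-112202 - 39763)/4 = -7/4 + (¼)*(-151965) = -7/4 - 151965/4 = -37993)
x = 64 (x = (-8)² = 64)
y(k) = -183 + 2*k² (y(k) = (k² + k²) - 183 = 2*k² - 183 = -183 + 2*k²)
√(y(x) + Y) = √((-183 + 2*64²) - 37993) = √((-183 + 2*4096) - 37993) = √((-183 + 8192) - 37993) = √(8009 - 37993) = √(-29984) = 4*I*√1874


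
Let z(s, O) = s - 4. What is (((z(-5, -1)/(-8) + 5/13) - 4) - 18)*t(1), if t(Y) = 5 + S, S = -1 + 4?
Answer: -2131/13 ≈ -163.92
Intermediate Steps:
S = 3
z(s, O) = -4 + s
t(Y) = 8 (t(Y) = 5 + 3 = 8)
(((z(-5, -1)/(-8) + 5/13) - 4) - 18)*t(1) = ((((-4 - 5)/(-8) + 5/13) - 4) - 18)*8 = (((-9*(-⅛) + 5*(1/13)) - 4) - 18)*8 = (((9/8 + 5/13) - 4) - 18)*8 = ((157/104 - 4) - 18)*8 = (-259/104 - 18)*8 = -2131/104*8 = -2131/13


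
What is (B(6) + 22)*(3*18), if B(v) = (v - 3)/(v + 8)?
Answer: 8397/7 ≈ 1199.6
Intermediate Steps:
B(v) = (-3 + v)/(8 + v)
(B(6) + 22)*(3*18) = ((-3 + 6)/(8 + 6) + 22)*(3*18) = (3/14 + 22)*54 = (311/14)*54 = 8397/7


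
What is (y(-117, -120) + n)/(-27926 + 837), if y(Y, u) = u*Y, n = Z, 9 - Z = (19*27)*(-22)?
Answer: -25335/27089 ≈ -0.93525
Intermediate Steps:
Z = 11295 (Z = 9 - 19*27*(-22) = 9 - 513*(-22) = 9 - 1*(-11286) = 9 + 11286 = 11295)
n = 11295
y(Y, u) = Y*u
(y(-117, -120) + n)/(-27926 + 837) = (-117*(-120) + 11295)/(-27926 + 837) = (14040 + 11295)/(-27089) = 25335*(-1/27089) = -25335/27089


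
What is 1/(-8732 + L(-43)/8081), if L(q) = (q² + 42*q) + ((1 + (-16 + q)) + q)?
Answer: -8081/70563350 ≈ -0.00011452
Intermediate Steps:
L(q) = -15 + q² + 44*q (L(q) = (q² + 42*q) + ((-15 + q) + q) = (q² + 42*q) + (-15 + 2*q) = -15 + q² + 44*q)
1/(-8732 + L(-43)/8081) = 1/(-8732 + (-15 + (-43)² + 44*(-43))/8081) = 1/(-8732 + (-15 + 1849 - 1892)*(1/8081)) = 1/(-8732 - 58*1/8081) = 1/(-8732 - 58/8081) = 1/(-70563350/8081) = -8081/70563350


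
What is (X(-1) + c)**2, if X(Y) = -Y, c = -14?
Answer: 169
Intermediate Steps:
(X(-1) + c)**2 = (-1*(-1) - 14)**2 = (1 - 14)**2 = (-13)**2 = 169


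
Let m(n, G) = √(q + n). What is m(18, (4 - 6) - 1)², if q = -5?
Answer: 13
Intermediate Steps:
m(n, G) = √(-5 + n)
m(18, (4 - 6) - 1)² = (√(-5 + 18))² = (√13)² = 13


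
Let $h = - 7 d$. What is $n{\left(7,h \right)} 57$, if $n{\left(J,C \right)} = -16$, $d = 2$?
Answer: $-912$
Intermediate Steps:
$h = -14$ ($h = \left(-7\right) 2 = -14$)
$n{\left(7,h \right)} 57 = \left(-16\right) 57 = -912$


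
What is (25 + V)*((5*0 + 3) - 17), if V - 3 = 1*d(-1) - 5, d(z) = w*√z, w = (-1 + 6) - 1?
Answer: -322 - 56*I ≈ -322.0 - 56.0*I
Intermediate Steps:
w = 4 (w = 5 - 1 = 4)
d(z) = 4*√z
V = -2 + 4*I (V = 3 + (1*(4*√(-1)) - 5) = 3 + (1*(4*I) - 5) = 3 + (4*I - 5) = 3 + (-5 + 4*I) = -2 + 4*I ≈ -2.0 + 4.0*I)
(25 + V)*((5*0 + 3) - 17) = (25 + (-2 + 4*I))*((5*0 + 3) - 17) = (23 + 4*I)*((0 + 3) - 17) = (23 + 4*I)*(3 - 17) = (23 + 4*I)*(-14) = -322 - 56*I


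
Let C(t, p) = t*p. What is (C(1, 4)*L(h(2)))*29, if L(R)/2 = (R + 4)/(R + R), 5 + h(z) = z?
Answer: -116/3 ≈ -38.667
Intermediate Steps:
h(z) = -5 + z
L(R) = (4 + R)/R (L(R) = 2*((R + 4)/(R + R)) = 2*((4 + R)/((2*R))) = 2*((4 + R)*(1/(2*R))) = 2*((4 + R)/(2*R)) = (4 + R)/R)
C(t, p) = p*t
(C(1, 4)*L(h(2)))*29 = ((4*1)*((4 + (-5 + 2))/(-5 + 2)))*29 = (4*((4 - 3)/(-3)))*29 = (4*(-1/3*1))*29 = (4*(-1/3))*29 = -4/3*29 = -116/3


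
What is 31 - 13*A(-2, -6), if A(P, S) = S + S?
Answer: 187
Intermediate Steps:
A(P, S) = 2*S
31 - 13*A(-2, -6) = 31 - 26*(-6) = 31 - 13*(-12) = 31 + 156 = 187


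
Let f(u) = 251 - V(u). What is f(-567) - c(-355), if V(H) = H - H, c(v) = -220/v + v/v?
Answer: 17706/71 ≈ 249.38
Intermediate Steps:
c(v) = 1 - 220/v (c(v) = -220/v + 1 = 1 - 220/v)
V(H) = 0
f(u) = 251 (f(u) = 251 - 1*0 = 251 + 0 = 251)
f(-567) - c(-355) = 251 - (-220 - 355)/(-355) = 251 - (-1)*(-575)/355 = 251 - 1*115/71 = 251 - 115/71 = 17706/71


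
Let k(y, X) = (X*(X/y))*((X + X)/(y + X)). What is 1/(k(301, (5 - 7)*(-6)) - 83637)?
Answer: -94213/7879689225 ≈ -1.1956e-5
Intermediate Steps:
k(y, X) = 2*X³/(y*(X + y)) (k(y, X) = (X²/y)*((2*X)/(X + y)) = (X²/y)*(2*X/(X + y)) = 2*X³/(y*(X + y)))
1/(k(301, (5 - 7)*(-6)) - 83637) = 1/(2*((5 - 7)*(-6))³/(301*((5 - 7)*(-6) + 301)) - 83637) = 1/(2*(-2*(-6))³*(1/301)/(-2*(-6) + 301) - 83637) = 1/(2*12³*(1/301)/(12 + 301) - 83637) = 1/(2*1728*(1/301)/313 - 83637) = 1/(2*1728*(1/301)*(1/313) - 83637) = 1/(3456/94213 - 83637) = 1/(-7879689225/94213) = -94213/7879689225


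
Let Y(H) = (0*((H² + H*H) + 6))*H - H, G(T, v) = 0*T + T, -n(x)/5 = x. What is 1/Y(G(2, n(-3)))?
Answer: -½ ≈ -0.50000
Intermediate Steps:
n(x) = -5*x
G(T, v) = T (G(T, v) = 0 + T = T)
Y(H) = -H (Y(H) = (0*((H² + H²) + 6))*H - H = (0*(2*H² + 6))*H - H = (0*(6 + 2*H²))*H - H = 0*H - H = 0 - H = -H)
1/Y(G(2, n(-3))) = 1/(-1*2) = 1/(-2) = -½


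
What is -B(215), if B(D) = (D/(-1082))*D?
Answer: 46225/1082 ≈ 42.722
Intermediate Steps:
B(D) = -D²/1082 (B(D) = (D*(-1/1082))*D = (-D/1082)*D = -D²/1082)
-B(215) = -(-1)*215²/1082 = -(-1)*46225/1082 = -1*(-46225/1082) = 46225/1082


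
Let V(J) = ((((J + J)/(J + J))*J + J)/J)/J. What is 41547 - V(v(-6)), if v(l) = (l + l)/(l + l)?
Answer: 41545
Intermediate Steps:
v(l) = 1 (v(l) = (2*l)/((2*l)) = (2*l)*(1/(2*l)) = 1)
V(J) = 2/J (V(J) = ((((2*J)/((2*J)))*J + J)/J)/J = ((((2*J)*(1/(2*J)))*J + J)/J)/J = ((1*J + J)/J)/J = ((J + J)/J)/J = ((2*J)/J)/J = 2/J)
41547 - V(v(-6)) = 41547 - 2/1 = 41547 - 2 = 41545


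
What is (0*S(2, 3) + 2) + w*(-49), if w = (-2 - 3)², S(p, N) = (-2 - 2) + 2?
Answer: -1223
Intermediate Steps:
S(p, N) = -2 (S(p, N) = -4 + 2 = -2)
w = 25 (w = (-5)² = 25)
(0*S(2, 3) + 2) + w*(-49) = (0*(-2) + 2) + 25*(-49) = (0 + 2) - 1225 = 2 - 1225 = -1223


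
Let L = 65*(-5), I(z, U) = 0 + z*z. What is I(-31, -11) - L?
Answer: 1286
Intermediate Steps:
I(z, U) = z**2 (I(z, U) = 0 + z**2 = z**2)
L = -325
I(-31, -11) - L = (-31)**2 - 1*(-325) = 961 + 325 = 1286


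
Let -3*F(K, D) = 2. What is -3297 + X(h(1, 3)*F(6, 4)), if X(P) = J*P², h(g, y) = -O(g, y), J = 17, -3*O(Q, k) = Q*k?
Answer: -29605/9 ≈ -3289.4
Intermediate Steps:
O(Q, k) = -Q*k/3
F(K, D) = -⅔ (F(K, D) = -⅓*2 = -⅔)
h(g, y) = g*y/3 (h(g, y) = -(-1)*g*y/3 = g*y/3)
X(P) = 17*P²
-3297 + X(h(1, 3)*F(6, 4)) = -3297 + 17*(((⅓)*1*3)*(-⅔))² = -3297 + 17*(1*(-⅔))² = -3297 + 17*(-⅔)² = -3297 + 17*(4/9) = -3297 + 68/9 = -29605/9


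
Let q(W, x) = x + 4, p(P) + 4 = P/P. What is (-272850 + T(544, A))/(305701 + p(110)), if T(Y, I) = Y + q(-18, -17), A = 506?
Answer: -272319/305698 ≈ -0.89081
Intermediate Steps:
p(P) = -3 (p(P) = -4 + P/P = -4 + 1 = -3)
q(W, x) = 4 + x
T(Y, I) = -13 + Y (T(Y, I) = Y + (4 - 17) = Y - 13 = -13 + Y)
(-272850 + T(544, A))/(305701 + p(110)) = (-272850 + (-13 + 544))/(305701 - 3) = (-272850 + 531)/305698 = -272319*1/305698 = -272319/305698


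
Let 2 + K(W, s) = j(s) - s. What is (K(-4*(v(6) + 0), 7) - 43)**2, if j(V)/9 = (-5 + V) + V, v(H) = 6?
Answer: 841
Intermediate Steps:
j(V) = -45 + 18*V (j(V) = 9*((-5 + V) + V) = 9*(-5 + 2*V) = -45 + 18*V)
K(W, s) = -47 + 17*s (K(W, s) = -2 + ((-45 + 18*s) - s) = -2 + (-45 + 17*s) = -47 + 17*s)
(K(-4*(v(6) + 0), 7) - 43)**2 = ((-47 + 17*7) - 43)**2 = ((-47 + 119) - 43)**2 = (72 - 43)**2 = 29**2 = 841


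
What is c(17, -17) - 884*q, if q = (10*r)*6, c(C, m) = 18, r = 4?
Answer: -212142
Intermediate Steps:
q = 240 (q = (10*4)*6 = 40*6 = 240)
c(17, -17) - 884*q = 18 - 884*240 = 18 - 212160 = -212142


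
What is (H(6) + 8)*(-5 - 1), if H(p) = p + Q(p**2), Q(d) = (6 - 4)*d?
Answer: -516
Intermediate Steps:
Q(d) = 2*d
H(p) = p + 2*p**2
(H(6) + 8)*(-5 - 1) = (6*(1 + 2*6) + 8)*(-5 - 1) = (6*(1 + 12) + 8)*(-6) = (6*13 + 8)*(-6) = (78 + 8)*(-6) = 86*(-6) = -516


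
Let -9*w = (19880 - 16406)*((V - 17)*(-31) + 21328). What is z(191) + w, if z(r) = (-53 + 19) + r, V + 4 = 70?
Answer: -7646117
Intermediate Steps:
V = 66 (V = -4 + 70 = 66)
w = -7646274 (w = -(19880 - 16406)*((66 - 17)*(-31) + 21328)/9 = -386*(49*(-31) + 21328) = -386*(-1519 + 21328) = -386*19809 = -⅑*68816466 = -7646274)
z(r) = -34 + r
z(191) + w = (-34 + 191) - 7646274 = 157 - 7646274 = -7646117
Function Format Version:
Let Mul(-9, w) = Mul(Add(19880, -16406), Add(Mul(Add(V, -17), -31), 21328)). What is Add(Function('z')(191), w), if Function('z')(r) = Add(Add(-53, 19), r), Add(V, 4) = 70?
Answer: -7646117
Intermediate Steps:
V = 66 (V = Add(-4, 70) = 66)
w = -7646274 (w = Mul(Rational(-1, 9), Mul(Add(19880, -16406), Add(Mul(Add(66, -17), -31), 21328))) = Mul(Rational(-1, 9), Mul(3474, Add(Mul(49, -31), 21328))) = Mul(Rational(-1, 9), Mul(3474, Add(-1519, 21328))) = Mul(Rational(-1, 9), Mul(3474, 19809)) = Mul(Rational(-1, 9), 68816466) = -7646274)
Function('z')(r) = Add(-34, r)
Add(Function('z')(191), w) = Add(Add(-34, 191), -7646274) = Add(157, -7646274) = -7646117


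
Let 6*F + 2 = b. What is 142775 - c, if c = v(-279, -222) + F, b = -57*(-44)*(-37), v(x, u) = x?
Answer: 475561/3 ≈ 1.5852e+5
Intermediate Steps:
b = -92796 (b = 2508*(-37) = -92796)
F = -46399/3 (F = -1/3 + (1/6)*(-92796) = -1/3 - 15466 = -46399/3 ≈ -15466.)
c = -47236/3 (c = -279 - 46399/3 = -47236/3 ≈ -15745.)
142775 - c = 142775 - 1*(-47236/3) = 142775 + 47236/3 = 475561/3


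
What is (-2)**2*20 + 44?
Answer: 124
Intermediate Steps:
(-2)**2*20 + 44 = 4*20 + 44 = 80 + 44 = 124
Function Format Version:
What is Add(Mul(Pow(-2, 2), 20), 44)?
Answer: 124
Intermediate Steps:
Add(Mul(Pow(-2, 2), 20), 44) = Add(Mul(4, 20), 44) = Add(80, 44) = 124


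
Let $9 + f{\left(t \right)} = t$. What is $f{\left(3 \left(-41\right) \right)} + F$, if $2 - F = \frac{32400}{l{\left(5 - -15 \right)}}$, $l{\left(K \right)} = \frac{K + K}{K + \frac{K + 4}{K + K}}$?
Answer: $-16816$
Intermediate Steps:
$f{\left(t \right)} = -9 + t$
$l{\left(K \right)} = \frac{2 K}{K + \frac{4 + K}{2 K}}$
$F = -16684$ ($F = 2 - \frac{32400}{4 \left(5 - -15\right)^{2} \frac{1}{4 + \left(5 - -15\right) + 2 \left(5 - -15\right)^{2}}} = 2 - \frac{32400}{4 \left(5 + 15\right)^{2} \frac{1}{4 + \left(5 + 15\right) + 2 \left(5 + 15\right)^{2}}} = 2 - \frac{32400}{4 \cdot 20^{2} \frac{1}{4 + 20 + 2 \cdot 20^{2}}} = 2 - \frac{32400}{4 \cdot 400 \frac{1}{4 + 20 + 2 \cdot 400}} = 2 - \frac{32400}{4 \cdot 400 \frac{1}{4 + 20 + 800}} = 2 - \frac{32400}{4 \cdot 400 \cdot \frac{1}{824}} = 2 - \frac{32400}{\frac{200}{103}} = 2 - 32400 \cdot \frac{103}{200} = 2 - 16686 = -16684$)
$f{\left(3 \left(-41\right) \right)} + F = \left(-9 + 3 \left(-41\right)\right) - 16684 = \left(-9 - 123\right) - 16684 = -132 - 16684 = -16816$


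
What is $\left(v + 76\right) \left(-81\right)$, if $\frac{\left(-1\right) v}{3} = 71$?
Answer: $11097$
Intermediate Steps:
$v = -213$ ($v = \left(-3\right) 71 = -213$)
$\left(v + 76\right) \left(-81\right) = \left(-213 + 76\right) \left(-81\right) = \left(-137\right) \left(-81\right) = 11097$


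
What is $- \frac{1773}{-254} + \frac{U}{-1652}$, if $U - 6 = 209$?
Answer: $\frac{1437193}{209804} \approx 6.8502$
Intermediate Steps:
$U = 215$ ($U = 6 + 209 = 215$)
$- \frac{1773}{-254} + \frac{U}{-1652} = - \frac{1773}{-254} + \frac{215}{-1652} = \left(-1773\right) \left(- \frac{1}{254}\right) + 215 \left(- \frac{1}{1652}\right) = \frac{1773}{254} - \frac{215}{1652} = \frac{1437193}{209804}$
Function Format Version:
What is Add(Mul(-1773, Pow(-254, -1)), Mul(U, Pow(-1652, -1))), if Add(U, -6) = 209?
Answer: Rational(1437193, 209804) ≈ 6.8502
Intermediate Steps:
U = 215 (U = Add(6, 209) = 215)
Add(Mul(-1773, Pow(-254, -1)), Mul(U, Pow(-1652, -1))) = Add(Mul(-1773, Pow(-254, -1)), Mul(215, Pow(-1652, -1))) = Add(Mul(-1773, Rational(-1, 254)), Mul(215, Rational(-1, 1652))) = Add(Rational(1773, 254), Rational(-215, 1652)) = Rational(1437193, 209804)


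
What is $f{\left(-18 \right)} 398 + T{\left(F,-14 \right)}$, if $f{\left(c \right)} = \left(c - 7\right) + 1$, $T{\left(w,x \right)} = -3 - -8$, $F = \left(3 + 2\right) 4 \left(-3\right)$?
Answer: $-9547$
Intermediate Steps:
$F = -60$ ($F = 5 \cdot 4 \left(-3\right) = 20 \left(-3\right) = -60$)
$T{\left(w,x \right)} = 5$ ($T{\left(w,x \right)} = -3 + 8 = 5$)
$f{\left(c \right)} = -6 + c$ ($f{\left(c \right)} = \left(-7 + c\right) + 1 = -6 + c$)
$f{\left(-18 \right)} 398 + T{\left(F,-14 \right)} = \left(-6 - 18\right) 398 + 5 = \left(-24\right) 398 + 5 = -9552 + 5 = -9547$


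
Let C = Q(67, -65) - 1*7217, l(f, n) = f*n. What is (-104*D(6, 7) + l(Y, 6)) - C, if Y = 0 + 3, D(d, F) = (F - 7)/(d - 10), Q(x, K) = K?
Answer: 7300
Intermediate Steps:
D(d, F) = (-7 + F)/(-10 + d)
Y = 3
C = -7282 (C = -65 - 1*7217 = -65 - 7217 = -7282)
(-104*D(6, 7) + l(Y, 6)) - C = (-104*(-7 + 7)/(-10 + 6) + 3*6) - 1*(-7282) = (-104*0/(-4) + 18) + 7282 = (-(-26)*0 + 18) + 7282 = (-104*0 + 18) + 7282 = (0 + 18) + 7282 = 18 + 7282 = 7300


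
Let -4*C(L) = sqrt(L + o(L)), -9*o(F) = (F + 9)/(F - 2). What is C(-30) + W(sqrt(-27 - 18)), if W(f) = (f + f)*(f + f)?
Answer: -180 - I*sqrt(17322)/96 ≈ -180.0 - 1.371*I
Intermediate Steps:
o(F) = -(9 + F)/(9*(-2 + F)) (o(F) = -(F + 9)/(9*(F - 2)) = -(9 + F)/(9*(-2 + F)))
C(L) = -sqrt(L + (-9 - L)/(9*(-2 + L)))/4
W(f) = 4*f**2 (W(f) = (2*f)*(2*f) = 4*f**2)
C(-30) + W(sqrt(-27 - 18)) = -I*sqrt(-1/(-2 - 30))*sqrt(21 - 270*(-2 - 30))/12 + 4*(sqrt(-27 - 18))**2 = -I*sqrt(-1/(-32))*sqrt(21 + 8640)/12 + 4*(sqrt(-45))**2 = -I*sqrt(17322)/8/12 + 4*(3*I*sqrt(5))**2 = -I*sqrt(17322)/8/12 + 4*(-45) = -I*sqrt(17322)/96 - 180 = -180 - I*sqrt(17322)/96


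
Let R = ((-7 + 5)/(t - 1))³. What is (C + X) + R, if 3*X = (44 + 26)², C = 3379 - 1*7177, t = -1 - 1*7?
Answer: -1578034/729 ≈ -2164.7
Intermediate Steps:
t = -8 (t = -1 - 7 = -8)
C = -3798 (C = 3379 - 7177 = -3798)
R = 8/729 (R = ((-7 + 5)/(-8 - 1))³ = (-2/(-9))³ = (-2*(-⅑))³ = (2/9)³ = 8/729 ≈ 0.010974)
X = 4900/3 (X = (44 + 26)²/3 = (⅓)*70² = (⅓)*4900 = 4900/3 ≈ 1633.3)
(C + X) + R = (-3798 + 4900/3) + 8/729 = -6494/3 + 8/729 = -1578034/729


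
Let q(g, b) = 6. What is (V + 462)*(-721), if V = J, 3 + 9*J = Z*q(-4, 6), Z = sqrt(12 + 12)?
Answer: -998585/3 - 2884*sqrt(6)/3 ≈ -3.3522e+5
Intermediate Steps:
Z = 2*sqrt(6) (Z = sqrt(24) = 2*sqrt(6) ≈ 4.8990)
J = -1/3 + 4*sqrt(6)/3 (J = -1/3 + ((2*sqrt(6))*6)/9 = -1/3 + (12*sqrt(6))/9 = -1/3 + 4*sqrt(6)/3 ≈ 2.9327)
V = -1/3 + 4*sqrt(6)/3 ≈ 2.9327
(V + 462)*(-721) = ((-1/3 + 4*sqrt(6)/3) + 462)*(-721) = (1385/3 + 4*sqrt(6)/3)*(-721) = -998585/3 - 2884*sqrt(6)/3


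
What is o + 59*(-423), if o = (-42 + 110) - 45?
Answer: -24934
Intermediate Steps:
o = 23 (o = 68 - 45 = 23)
o + 59*(-423) = 23 + 59*(-423) = 23 - 24957 = -24934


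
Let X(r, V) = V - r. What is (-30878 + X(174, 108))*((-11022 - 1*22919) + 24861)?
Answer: 280971520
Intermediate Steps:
(-30878 + X(174, 108))*((-11022 - 1*22919) + 24861) = (-30878 + (108 - 1*174))*((-11022 - 1*22919) + 24861) = (-30878 + (108 - 174))*((-11022 - 22919) + 24861) = (-30878 - 66)*(-33941 + 24861) = -30944*(-9080) = 280971520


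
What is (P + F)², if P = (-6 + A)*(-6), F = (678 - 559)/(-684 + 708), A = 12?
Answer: 555025/576 ≈ 963.58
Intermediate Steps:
F = 119/24 ≈ 4.9583
P = -36 (P = (-6 + 12)*(-6) = 6*(-6) = -36)
(P + F)² = (-36 + 119/24)² = (-745/24)² = 555025/576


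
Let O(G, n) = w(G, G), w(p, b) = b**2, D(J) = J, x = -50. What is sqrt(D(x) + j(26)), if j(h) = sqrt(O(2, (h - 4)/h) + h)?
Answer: sqrt(-50 + sqrt(30)) ≈ 6.6725*I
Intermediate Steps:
O(G, n) = G**2
j(h) = sqrt(4 + h) (j(h) = sqrt(2**2 + h) = sqrt(4 + h))
sqrt(D(x) + j(26)) = sqrt(-50 + sqrt(4 + 26)) = sqrt(-50 + sqrt(30))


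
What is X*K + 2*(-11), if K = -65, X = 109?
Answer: -7107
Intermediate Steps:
X*K + 2*(-11) = 109*(-65) + 2*(-11) = -7085 - 22 = -7107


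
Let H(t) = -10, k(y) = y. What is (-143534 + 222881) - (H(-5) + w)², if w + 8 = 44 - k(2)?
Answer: 78771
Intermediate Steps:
w = 34 (w = -8 + (44 - 1*2) = -8 + (44 - 2) = -8 + 42 = 34)
(-143534 + 222881) - (H(-5) + w)² = (-143534 + 222881) - (-10 + 34)² = 79347 - 1*24² = 79347 - 1*576 = 79347 - 576 = 78771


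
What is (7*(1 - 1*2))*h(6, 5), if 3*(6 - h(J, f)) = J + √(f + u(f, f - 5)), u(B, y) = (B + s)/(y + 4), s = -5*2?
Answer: -28 + 7*√15/6 ≈ -23.482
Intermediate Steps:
s = -10
u(B, y) = (-10 + B)/(4 + y) (u(B, y) = (B - 10)/(y + 4) = (-10 + B)/(4 + y))
h(J, f) = 6 - J/3 - √(f + (-10 + f)/(-1 + f))/3 (h(J, f) = 6 - (J + √(f + (-10 + f)/(4 + (f - 5))))/3 = 6 - (J + √(f + (-10 + f)/(4 + (-5 + f))))/3 = 6 - (J + √(f + (-10 + f)/(-1 + f)))/3 = 6 + (-J/3 - √(f + (-10 + f)/(-1 + f))/3) = 6 - J/3 - √(f + (-10 + f)/(-1 + f))/3)
(7*(1 - 1*2))*h(6, 5) = (7*(1 - 1*2))*(6 - ⅓*6 - √(-10 + 5²)/√(-1 + 5)/3) = (7*(1 - 2))*(6 - 2 - √(-10 + 25)/2/3) = (7*(-1))*(6 - 2 - √15/2/3) = -7*(6 - 2 - √15/6) = -7*(4 - √15/6) = -28 + 7*√15/6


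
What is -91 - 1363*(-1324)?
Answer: 1804521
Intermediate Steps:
-91 - 1363*(-1324) = -91 + 1804612 = 1804521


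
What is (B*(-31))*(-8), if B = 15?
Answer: 3720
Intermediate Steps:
(B*(-31))*(-8) = (15*(-31))*(-8) = -465*(-8) = 3720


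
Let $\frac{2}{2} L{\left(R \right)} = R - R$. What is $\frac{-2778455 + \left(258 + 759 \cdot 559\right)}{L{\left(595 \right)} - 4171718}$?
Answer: $\frac{1176958}{2085859} \approx 0.56426$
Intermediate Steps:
$L{\left(R \right)} = 0$ ($L{\left(R \right)} = R - R = 0$)
$\frac{-2778455 + \left(258 + 759 \cdot 559\right)}{L{\left(595 \right)} - 4171718} = \frac{-2778455 + \left(258 + 759 \cdot 559\right)}{0 - 4171718} = \frac{-2778455 + \left(258 + 424281\right)}{-4171718} = \left(-2778455 + 424539\right) \left(- \frac{1}{4171718}\right) = \left(-2353916\right) \left(- \frac{1}{4171718}\right) = \frac{1176958}{2085859}$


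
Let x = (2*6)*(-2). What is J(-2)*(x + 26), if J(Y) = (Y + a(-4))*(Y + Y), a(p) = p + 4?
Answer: 16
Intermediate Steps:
a(p) = 4 + p
x = -24 (x = 12*(-2) = -24)
J(Y) = 2*Y² (J(Y) = (Y + (4 - 4))*(Y + Y) = (Y + 0)*(2*Y) = Y*(2*Y) = 2*Y²)
J(-2)*(x + 26) = (2*(-2)²)*(-24 + 26) = (2*4)*2 = 8*2 = 16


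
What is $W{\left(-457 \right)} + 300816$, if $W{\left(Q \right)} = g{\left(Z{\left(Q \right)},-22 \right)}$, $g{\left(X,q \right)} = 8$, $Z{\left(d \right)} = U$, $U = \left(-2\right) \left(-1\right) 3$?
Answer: $300824$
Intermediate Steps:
$U = 6$ ($U = 2 \cdot 3 = 6$)
$Z{\left(d \right)} = 6$
$W{\left(Q \right)} = 8$
$W{\left(-457 \right)} + 300816 = 8 + 300816 = 300824$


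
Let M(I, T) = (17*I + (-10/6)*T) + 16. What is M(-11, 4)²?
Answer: 284089/9 ≈ 31565.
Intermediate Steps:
M(I, T) = 16 + 17*I - 5*T/3 (M(I, T) = (17*I + (-10*⅙)*T) + 16 = (17*I - 5*T/3) + 16 = 16 + 17*I - 5*T/3)
M(-11, 4)² = (16 + 17*(-11) - 5/3*4)² = (16 - 187 - 20/3)² = (-533/3)² = 284089/9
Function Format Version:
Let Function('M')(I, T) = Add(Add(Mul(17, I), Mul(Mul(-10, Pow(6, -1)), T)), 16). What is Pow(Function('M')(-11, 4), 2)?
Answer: Rational(284089, 9) ≈ 31565.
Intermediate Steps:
Function('M')(I, T) = Add(16, Mul(17, I), Mul(Rational(-5, 3), T)) (Function('M')(I, T) = Add(Add(Mul(17, I), Mul(Mul(-10, Rational(1, 6)), T)), 16) = Add(Add(Mul(17, I), Mul(Rational(-5, 3), T)), 16) = Add(16, Mul(17, I), Mul(Rational(-5, 3), T)))
Pow(Function('M')(-11, 4), 2) = Pow(Add(16, Mul(17, -11), Mul(Rational(-5, 3), 4)), 2) = Pow(Add(16, -187, Rational(-20, 3)), 2) = Pow(Rational(-533, 3), 2) = Rational(284089, 9)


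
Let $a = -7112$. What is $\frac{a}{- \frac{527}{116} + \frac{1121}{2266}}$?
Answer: $\frac{934715936}{532073} \approx 1756.7$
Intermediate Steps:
$\frac{a}{- \frac{527}{116} + \frac{1121}{2266}} = - \frac{7112}{- \frac{527}{116} + \frac{1121}{2266}} = - \frac{7112}{- \frac{532073}{131428}} = \left(-7112\right) \left(- \frac{131428}{532073}\right) = \frac{934715936}{532073}$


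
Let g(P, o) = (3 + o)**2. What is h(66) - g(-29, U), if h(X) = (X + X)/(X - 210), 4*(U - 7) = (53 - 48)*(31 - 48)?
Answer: -6119/48 ≈ -127.48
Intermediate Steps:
U = -57/4 (U = 7 + ((53 - 48)*(31 - 48))/4 = 7 + (5*(-17))/4 = 7 + (1/4)*(-85) = 7 - 85/4 = -57/4 ≈ -14.250)
h(X) = 2*X/(-210 + X) (h(X) = (2*X)/(-210 + X) = 2*X/(-210 + X))
h(66) - g(-29, U) = 2*66/(-210 + 66) - (3 - 57/4)**2 = 2*66/(-144) - (-45/4)**2 = 2*66*(-1/144) - 1*2025/16 = -11/12 - 2025/16 = -6119/48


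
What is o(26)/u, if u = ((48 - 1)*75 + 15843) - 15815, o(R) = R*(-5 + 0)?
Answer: -130/3553 ≈ -0.036589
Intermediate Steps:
o(R) = -5*R (o(R) = R*(-5) = -5*R)
u = 3553 (u = (47*75 + 15843) - 15815 = (3525 + 15843) - 15815 = 19368 - 15815 = 3553)
o(26)/u = -5*26/3553 = -130*1/3553 = -130/3553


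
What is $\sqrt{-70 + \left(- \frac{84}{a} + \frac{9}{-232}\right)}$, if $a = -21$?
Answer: $\frac{i \sqrt{888618}}{116} \approx 8.1264 i$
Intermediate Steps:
$\sqrt{-70 + \left(- \frac{84}{a} + \frac{9}{-232}\right)} = \sqrt{-70 + \left(- \frac{84}{-21} + \frac{9}{-232}\right)} = \sqrt{-70 + \left(\left(-84\right) \left(- \frac{1}{21}\right) + 9 \left(- \frac{1}{232}\right)\right)} = \sqrt{-70 + \left(4 - \frac{9}{232}\right)} = \sqrt{-70 + \frac{919}{232}} = \sqrt{- \frac{15321}{232}} = \frac{i \sqrt{888618}}{116}$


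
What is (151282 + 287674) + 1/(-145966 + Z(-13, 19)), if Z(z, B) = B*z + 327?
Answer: 64037535015/145886 ≈ 4.3896e+5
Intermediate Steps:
Z(z, B) = 327 + B*z
(151282 + 287674) + 1/(-145966 + Z(-13, 19)) = (151282 + 287674) + 1/(-145966 + (327 + 19*(-13))) = 438956 + 1/(-145966 + (327 - 247)) = 438956 + 1/(-145966 + 80) = 438956 + 1/(-145886) = 438956 - 1/145886 = 64037535015/145886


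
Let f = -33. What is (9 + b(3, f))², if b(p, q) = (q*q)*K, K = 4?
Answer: 19053225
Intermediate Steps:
b(p, q) = 4*q² (b(p, q) = (q*q)*4 = q²*4 = 4*q²)
(9 + b(3, f))² = (9 + 4*(-33)²)² = (9 + 4*1089)² = (9 + 4356)² = 4365² = 19053225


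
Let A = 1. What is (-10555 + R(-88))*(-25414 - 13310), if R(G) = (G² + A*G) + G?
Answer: 115668588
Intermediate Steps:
R(G) = G² + 2*G (R(G) = (G² + 1*G) + G = (G² + G) + G = (G + G²) + G = G² + 2*G)
(-10555 + R(-88))*(-25414 - 13310) = (-10555 - 88*(2 - 88))*(-25414 - 13310) = (-10555 - 88*(-86))*(-38724) = (-10555 + 7568)*(-38724) = -2987*(-38724) = 115668588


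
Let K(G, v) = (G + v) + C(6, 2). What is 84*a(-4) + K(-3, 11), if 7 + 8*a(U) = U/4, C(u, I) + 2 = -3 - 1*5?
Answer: -86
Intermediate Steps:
C(u, I) = -10 (C(u, I) = -2 + (-3 - 1*5) = -2 + (-3 - 5) = -2 - 8 = -10)
a(U) = -7/8 + U/32 (a(U) = -7/8 + (U/4)/8 = -7/8 + U/32)
K(G, v) = -10 + G + v (K(G, v) = (G + v) - 10 = -10 + G + v)
84*a(-4) + K(-3, 11) = 84*(-7/8 + (1/32)*(-4)) + (-10 - 3 + 11) = 84*(-7/8 - 1/8) - 2 = 84*(-1) - 2 = -84 - 2 = -86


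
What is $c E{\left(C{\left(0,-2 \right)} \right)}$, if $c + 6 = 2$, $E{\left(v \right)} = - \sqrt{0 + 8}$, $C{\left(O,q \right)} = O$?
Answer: $8 \sqrt{2} \approx 11.314$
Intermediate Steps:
$E{\left(v \right)} = - 2 \sqrt{2}$ ($E{\left(v \right)} = - \sqrt{8} = - 2 \sqrt{2}$)
$c = -4$ ($c = -6 + 2 = -4$)
$c E{\left(C{\left(0,-2 \right)} \right)} = - 4 \left(- 2 \sqrt{2}\right) = 8 \sqrt{2}$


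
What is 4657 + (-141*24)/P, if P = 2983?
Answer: 13888447/2983 ≈ 4655.9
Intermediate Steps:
4657 + (-141*24)/P = 4657 - 141*24/2983 = 4657 - 3384*1/2983 = 4657 - 3384/2983 = 13888447/2983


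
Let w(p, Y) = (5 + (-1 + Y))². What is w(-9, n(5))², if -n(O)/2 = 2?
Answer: 0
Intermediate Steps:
n(O) = -4 (n(O) = -2*2 = -4)
w(p, Y) = (4 + Y)²
w(-9, n(5))² = ((4 - 4)²)² = (0²)² = 0² = 0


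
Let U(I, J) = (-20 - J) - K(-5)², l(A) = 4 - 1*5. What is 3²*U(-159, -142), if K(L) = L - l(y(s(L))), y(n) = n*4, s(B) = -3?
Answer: 954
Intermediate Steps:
y(n) = 4*n
l(A) = -1 (l(A) = 4 - 5 = -1)
K(L) = 1 + L (K(L) = L - 1*(-1) = L + 1 = 1 + L)
U(I, J) = -36 - J (U(I, J) = (-20 - J) - (1 - 5)² = (-20 - J) - 1*(-4)² = (-20 - J) - 1*16 = (-20 - J) - 16 = -36 - J)
3²*U(-159, -142) = 3²*(-36 - 1*(-142)) = 9*(-36 + 142) = 9*106 = 954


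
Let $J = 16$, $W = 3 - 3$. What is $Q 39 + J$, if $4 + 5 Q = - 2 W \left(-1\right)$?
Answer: $- \frac{76}{5} \approx -15.2$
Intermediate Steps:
$W = 0$ ($W = 3 - 3 = 0$)
$Q = - \frac{4}{5}$ ($Q = - \frac{4}{5} + \frac{\left(-2\right) 0 \left(-1\right)}{5} = - \frac{4}{5} + \frac{0 \left(-1\right)}{5} = - \frac{4}{5} + \frac{1}{5} \cdot 0 = - \frac{4}{5} + 0 = - \frac{4}{5} \approx -0.8$)
$Q 39 + J = \left(- \frac{4}{5}\right) 39 + 16 = - \frac{156}{5} + 16 = - \frac{76}{5}$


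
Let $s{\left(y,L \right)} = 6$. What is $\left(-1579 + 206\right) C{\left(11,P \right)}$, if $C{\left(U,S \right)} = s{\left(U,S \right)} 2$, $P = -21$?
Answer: $-16476$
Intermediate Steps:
$C{\left(U,S \right)} = 12$ ($C{\left(U,S \right)} = 6 \cdot 2 = 12$)
$\left(-1579 + 206\right) C{\left(11,P \right)} = \left(-1579 + 206\right) 12 = \left(-1373\right) 12 = -16476$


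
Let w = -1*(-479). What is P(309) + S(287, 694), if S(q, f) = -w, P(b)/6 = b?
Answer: 1375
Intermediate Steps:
w = 479
P(b) = 6*b
S(q, f) = -479 (S(q, f) = -1*479 = -479)
P(309) + S(287, 694) = 6*309 - 479 = 1854 - 479 = 1375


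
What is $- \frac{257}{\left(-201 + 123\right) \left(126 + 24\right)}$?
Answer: $\frac{257}{11700} \approx 0.021966$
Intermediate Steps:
$- \frac{257}{\left(-201 + 123\right) \left(126 + 24\right)} = - \frac{257}{\left(-78\right) 150} = - \frac{257}{-11700} = \left(-257\right) \left(- \frac{1}{11700}\right) = \frac{257}{11700}$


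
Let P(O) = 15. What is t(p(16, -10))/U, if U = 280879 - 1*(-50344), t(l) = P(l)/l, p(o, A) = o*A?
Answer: -3/10599136 ≈ -2.8304e-7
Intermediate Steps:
p(o, A) = A*o
t(l) = 15/l
U = 331223 (U = 280879 + 50344 = 331223)
t(p(16, -10))/U = (15/((-10*16)))/331223 = (15/(-160))*(1/331223) = (15*(-1/160))*(1/331223) = -3/32*1/331223 = -3/10599136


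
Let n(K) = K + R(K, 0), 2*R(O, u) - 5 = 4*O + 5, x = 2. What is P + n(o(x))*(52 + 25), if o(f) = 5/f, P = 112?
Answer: 2149/2 ≈ 1074.5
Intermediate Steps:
R(O, u) = 5 + 2*O (R(O, u) = 5/2 + (4*O + 5)/2 = 5/2 + (5 + 4*O)/2 = 5/2 + (5/2 + 2*O) = 5 + 2*O)
n(K) = 5 + 3*K (n(K) = K + (5 + 2*K) = 5 + 3*K)
P + n(o(x))*(52 + 25) = 112 + (5 + 3*(5/2))*(52 + 25) = 112 + (5 + 3*(5*(½)))*77 = 112 + (5 + 3*(5/2))*77 = 112 + (5 + 15/2)*77 = 112 + (25/2)*77 = 112 + 1925/2 = 2149/2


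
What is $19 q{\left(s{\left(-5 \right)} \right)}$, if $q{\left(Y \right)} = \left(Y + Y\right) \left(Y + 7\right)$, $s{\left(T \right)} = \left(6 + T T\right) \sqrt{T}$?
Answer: $-182590 + 8246 i \sqrt{5} \approx -1.8259 \cdot 10^{5} + 18439.0 i$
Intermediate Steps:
$s{\left(T \right)} = \sqrt{T} \left(6 + T^{2}\right)$ ($s{\left(T \right)} = \left(6 + T^{2}\right) \sqrt{T} = \sqrt{T} \left(6 + T^{2}\right)$)
$q{\left(Y \right)} = 2 Y \left(7 + Y\right)$
$19 q{\left(s{\left(-5 \right)} \right)} = 19 \cdot 2 \sqrt{-5} \left(6 + \left(-5\right)^{2}\right) \left(7 + \sqrt{-5} \left(6 + \left(-5\right)^{2}\right)\right) = 19 \cdot 2 i \sqrt{5} \left(6 + 25\right) \left(7 + i \sqrt{5} \left(6 + 25\right)\right) = 19 \cdot 2 i \sqrt{5} \cdot 31 \left(7 + i \sqrt{5} \cdot 31\right) = 19 \cdot 2 \cdot 31 i \sqrt{5} \left(7 + 31 i \sqrt{5}\right) = 19 \cdot 62 i \sqrt{5} \left(7 + 31 i \sqrt{5}\right) = 1178 i \sqrt{5} \left(7 + 31 i \sqrt{5}\right)$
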